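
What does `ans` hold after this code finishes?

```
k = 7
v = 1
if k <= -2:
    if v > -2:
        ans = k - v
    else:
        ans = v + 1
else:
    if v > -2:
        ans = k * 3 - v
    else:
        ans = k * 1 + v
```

k=7, v=1
k <= -2 is False; v > -2 is True
→ ans = k * 3 - v = 20

20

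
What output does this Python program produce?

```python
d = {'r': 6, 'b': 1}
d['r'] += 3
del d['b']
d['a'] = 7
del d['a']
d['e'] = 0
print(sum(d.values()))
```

d['r'] = 6+3 = 9 → {'r': 9, 'b': 1}
del 'b' → {'r': 9}
d['a'] = 7 → {'r': 9, 'a': 7}
del 'a' → {'r': 9}
d['e'] = 0 → {'r': 9, 'e': 0}
sum of values = 9

9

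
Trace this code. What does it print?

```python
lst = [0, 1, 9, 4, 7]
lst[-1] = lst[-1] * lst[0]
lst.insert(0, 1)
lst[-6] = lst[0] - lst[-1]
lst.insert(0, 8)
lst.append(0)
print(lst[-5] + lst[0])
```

lst[-1] = lst[-1]*lst[0] = 7*0 = 0 → [0, 1, 9, 4, 0]
insert 1 at 0 → [1, 0, 1, 9, 4, 0]
lst[-6] = lst[0]-lst[-1] = 1-0 = 1 → [1, 0, 1, 9, 4, 0]
insert 8 at 0 → [8, 1, 0, 1, 9, 4, 0]
append 0 → [8, 1, 0, 1, 9, 4, 0, 0]
lst[-5]+lst[0] = 1+8 = 9

9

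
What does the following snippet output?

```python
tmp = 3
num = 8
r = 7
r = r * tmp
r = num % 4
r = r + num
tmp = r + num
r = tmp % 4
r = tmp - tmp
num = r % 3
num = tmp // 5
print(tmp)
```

r = 7*3 = 21
r = 8%4 = 0
r = 0+8 = 8
tmp = 8+8 = 16
r = 16%4 = 0
r = 16-16 = 0
num = 0%3 = 0
num = 16//5 = 3

16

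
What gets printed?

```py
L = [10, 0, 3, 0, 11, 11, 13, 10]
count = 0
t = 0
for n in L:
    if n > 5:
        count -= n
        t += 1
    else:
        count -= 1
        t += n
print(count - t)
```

n=10: >5, count = 0-10 = -10; t=1
n=0: not >5, count = (-10)-1 = -11; t=1
n=3: not >5, count = (-11)-1 = -12; t=4
n=0: not >5, count = (-12)-1 = -13; t=4
n=11: >5, count = (-13)-11 = -24; t=5
n=11: >5, count = (-24)-11 = -35; t=6
n=13: >5, count = (-35)-13 = -48; t=7
n=10: >5, count = (-48)-10 = -58; t=8
count-t = (-58)-8 = -66

-66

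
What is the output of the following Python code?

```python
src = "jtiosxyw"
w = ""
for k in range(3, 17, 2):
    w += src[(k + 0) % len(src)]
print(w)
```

oxwtoxw

k=3: add src[3]='o' → 'o'
k=5: add src[5]='x' → 'ox'
k=7: add src[7]='w' → 'oxw'
k=9: add src[1]='t' → 'oxwt'
k=11: add src[3]='o' → 'oxwto'
k=13: add src[5]='x' → 'oxwtox'
k=15: add src[7]='w' → 'oxwtoxw'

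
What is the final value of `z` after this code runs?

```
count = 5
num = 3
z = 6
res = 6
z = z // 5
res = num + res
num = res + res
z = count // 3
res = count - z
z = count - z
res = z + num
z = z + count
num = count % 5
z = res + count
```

27

z = 6//5 = 1
res = 3+6 = 9
num = 9+9 = 18
z = 5//3 = 1
res = 5-1 = 4
z = 5-1 = 4
res = 4+18 = 22
z = 4+5 = 9
num = 5%5 = 0
z = 22+5 = 27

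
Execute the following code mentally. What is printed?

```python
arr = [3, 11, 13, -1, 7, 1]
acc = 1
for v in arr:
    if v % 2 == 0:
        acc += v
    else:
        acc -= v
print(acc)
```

v=3: not even, acc = 1-3 = -2
v=11: not even, acc = (-2)-11 = -13
v=13: not even, acc = (-13)-13 = -26
v=-1: not even, acc = (-26)-(-1) = -25
v=7: not even, acc = (-25)-7 = -32
v=1: not even, acc = (-32)-1 = -33

-33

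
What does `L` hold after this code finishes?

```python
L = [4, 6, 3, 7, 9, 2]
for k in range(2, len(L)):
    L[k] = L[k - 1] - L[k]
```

k=2: L[2] = 6-3 = 3 → [4, 6, 3, 7, 9, 2]
k=3: L[3] = 3-7 = -4 → [4, 6, 3, -4, 9, 2]
k=4: L[4] = (-4)-9 = -13 → [4, 6, 3, -4, -13, 2]
k=5: L[5] = (-13)-2 = -15 → [4, 6, 3, -4, -13, -15]

[4, 6, 3, -4, -13, -15]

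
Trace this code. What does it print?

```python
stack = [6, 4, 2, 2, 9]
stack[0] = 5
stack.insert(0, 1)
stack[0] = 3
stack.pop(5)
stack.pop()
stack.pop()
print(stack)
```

stack[0] = 5 → [5, 4, 2, 2, 9]
insert 1 at 0 → [1, 5, 4, 2, 2, 9]
stack[0] = 3 → [3, 5, 4, 2, 2, 9]
pop(5) removes 9 → [3, 5, 4, 2, 2]
pop() removes 2 → [3, 5, 4, 2]
pop() removes 2 → [3, 5, 4]

[3, 5, 4]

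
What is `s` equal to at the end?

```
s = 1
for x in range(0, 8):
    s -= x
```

x=0: s = 1-0 = 1
x=1: s = 1-1 = 0
x=2: s = 0-2 = -2
x=3: s = (-2)-3 = -5
x=4: s = (-5)-4 = -9
x=5: s = (-9)-5 = -14
x=6: s = (-14)-6 = -20
x=7: s = (-20)-7 = -27

-27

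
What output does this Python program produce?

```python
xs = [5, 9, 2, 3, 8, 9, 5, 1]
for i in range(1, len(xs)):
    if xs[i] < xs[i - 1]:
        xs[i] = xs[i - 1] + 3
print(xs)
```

i=1: 9>=5, unchanged → [5, 9, 2, 3, 8, 9, 5, 1]
i=2: 2<9, xs[2] = 9+3 = 12 → [5, 9, 12, 3, 8, 9, 5, 1]
i=3: 3<12, xs[3] = 12+3 = 15 → [5, 9, 12, 15, 8, 9, 5, 1]
i=4: 8<15, xs[4] = 15+3 = 18 → [5, 9, 12, 15, 18, 9, 5, 1]
i=5: 9<18, xs[5] = 18+3 = 21 → [5, 9, 12, 15, 18, 21, 5, 1]
i=6: 5<21, xs[6] = 21+3 = 24 → [5, 9, 12, 15, 18, 21, 24, 1]
i=7: 1<24, xs[7] = 24+3 = 27 → [5, 9, 12, 15, 18, 21, 24, 27]

[5, 9, 12, 15, 18, 21, 24, 27]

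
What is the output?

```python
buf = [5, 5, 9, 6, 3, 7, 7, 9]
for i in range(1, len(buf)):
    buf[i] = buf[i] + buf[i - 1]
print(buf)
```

[5, 10, 19, 25, 28, 35, 42, 51]

i=1: buf[1] = 5+5 = 10 → [5, 10, 9, 6, 3, 7, 7, 9]
i=2: buf[2] = 9+10 = 19 → [5, 10, 19, 6, 3, 7, 7, 9]
i=3: buf[3] = 6+19 = 25 → [5, 10, 19, 25, 3, 7, 7, 9]
i=4: buf[4] = 3+25 = 28 → [5, 10, 19, 25, 28, 7, 7, 9]
i=5: buf[5] = 7+28 = 35 → [5, 10, 19, 25, 28, 35, 7, 9]
i=6: buf[6] = 7+35 = 42 → [5, 10, 19, 25, 28, 35, 42, 9]
i=7: buf[7] = 9+42 = 51 → [5, 10, 19, 25, 28, 35, 42, 51]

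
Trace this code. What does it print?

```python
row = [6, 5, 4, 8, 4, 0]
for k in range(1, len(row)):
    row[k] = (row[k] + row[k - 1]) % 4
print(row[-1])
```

3

k=1: row[1] = (5+6)%4 = 3 → [6, 3, 4, 8, 4, 0]
k=2: row[2] = (4+3)%4 = 3 → [6, 3, 3, 8, 4, 0]
k=3: row[3] = (8+3)%4 = 3 → [6, 3, 3, 3, 4, 0]
k=4: row[4] = (4+3)%4 = 3 → [6, 3, 3, 3, 3, 0]
k=5: row[5] = (0+3)%4 = 3 → [6, 3, 3, 3, 3, 3]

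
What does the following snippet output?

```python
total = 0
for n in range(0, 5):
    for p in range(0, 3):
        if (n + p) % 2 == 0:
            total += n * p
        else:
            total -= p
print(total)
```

n=0,p=0: even sum, total = 0+0 = 0
n=0,p=1: odd sum, total = 0-1 = -1
n=0,p=2: even sum, total = (-1)+0 = -1
n=1,p=0: odd sum, total = (-1)-0 = -1
n=1,p=1: even sum, total = (-1)+1 = 0
n=1,p=2: odd sum, total = 0-2 = -2
n=2,p=0: even sum, total = (-2)+0 = -2
n=2,p=1: odd sum, total = (-2)-1 = -3
n=2,p=2: even sum, total = (-3)+4 = 1
n=3,p=0: odd sum, total = 1-0 = 1
n=3,p=1: even sum, total = 1+3 = 4
n=3,p=2: odd sum, total = 4-2 = 2
n=4,p=0: even sum, total = 2+0 = 2
n=4,p=1: odd sum, total = 2-1 = 1
n=4,p=2: even sum, total = 1+8 = 9

9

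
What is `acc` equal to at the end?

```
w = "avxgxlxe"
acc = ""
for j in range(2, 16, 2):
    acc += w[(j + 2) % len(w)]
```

'xxaxxxa'

j=2: add w[4]='x' → 'x'
j=4: add w[6]='x' → 'xx'
j=6: add w[0]='a' → 'xxa'
j=8: add w[2]='x' → 'xxax'
j=10: add w[4]='x' → 'xxaxx'
j=12: add w[6]='x' → 'xxaxxx'
j=14: add w[0]='a' → 'xxaxxxa'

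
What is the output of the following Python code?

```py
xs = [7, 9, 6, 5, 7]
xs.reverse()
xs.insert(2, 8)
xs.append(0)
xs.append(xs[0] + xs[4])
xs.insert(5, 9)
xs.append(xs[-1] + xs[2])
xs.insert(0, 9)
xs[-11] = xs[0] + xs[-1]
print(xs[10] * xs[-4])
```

168

reverse → [7, 5, 6, 9, 7]
insert 8 at 2 → [7, 5, 8, 6, 9, 7]
append 0 → [7, 5, 8, 6, 9, 7, 0]
append xs[0]+xs[4] = 7+9 = 16 → [7, 5, 8, 6, 9, 7, 0, 16]
insert 9 at 5 → [7, 5, 8, 6, 9, 9, 7, 0, 16]
append xs[-1]+xs[2] = 16+8 = 24 → [7, 5, 8, 6, 9, 9, 7, 0, 16, 24]
insert 9 at 0 → [9, 7, 5, 8, 6, 9, 9, 7, 0, 16, 24]
xs[-11] = xs[0]+xs[-1] = 9+24 = 33 → [33, 7, 5, 8, 6, 9, 9, 7, 0, 16, 24]
xs[10]*xs[-4] = 24*7 = 168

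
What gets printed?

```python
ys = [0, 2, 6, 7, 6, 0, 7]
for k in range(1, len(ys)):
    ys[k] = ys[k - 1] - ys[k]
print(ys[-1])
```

-28

k=1: ys[1] = 0-2 = -2 → [0, -2, 6, 7, 6, 0, 7]
k=2: ys[2] = (-2)-6 = -8 → [0, -2, -8, 7, 6, 0, 7]
k=3: ys[3] = (-8)-7 = -15 → [0, -2, -8, -15, 6, 0, 7]
k=4: ys[4] = (-15)-6 = -21 → [0, -2, -8, -15, -21, 0, 7]
k=5: ys[5] = (-21)-0 = -21 → [0, -2, -8, -15, -21, -21, 7]
k=6: ys[6] = (-21)-7 = -28 → [0, -2, -8, -15, -21, -21, -28]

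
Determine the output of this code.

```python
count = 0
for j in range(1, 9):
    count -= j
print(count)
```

j=1: count = 0-1 = -1
j=2: count = (-1)-2 = -3
j=3: count = (-3)-3 = -6
j=4: count = (-6)-4 = -10
j=5: count = (-10)-5 = -15
j=6: count = (-15)-6 = -21
j=7: count = (-21)-7 = -28
j=8: count = (-28)-8 = -36

-36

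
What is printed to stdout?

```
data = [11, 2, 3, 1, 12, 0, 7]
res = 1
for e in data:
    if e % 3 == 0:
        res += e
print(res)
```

16

e=11: not %3==0
e=2: not %3==0
e=3: %3==0, res = 1+3 = 4
e=1: not %3==0
e=12: %3==0, res = 4+12 = 16
e=0: %3==0, res = 16+0 = 16
e=7: not %3==0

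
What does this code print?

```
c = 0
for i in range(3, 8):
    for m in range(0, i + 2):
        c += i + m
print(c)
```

295

i=3,m=0: c = 0+3 = 3
i=3,m=1: c = 3+4 = 7
i=3,m=2: c = 7+5 = 12
i=3,m=3: c = 12+6 = 18
i=3,m=4: c = 18+7 = 25
i=4,m=0: c = 25+4 = 29
i=4,m=1: c = 29+5 = 34
i=4,m=2: c = 34+6 = 40
i=4,m=3: c = 40+7 = 47
i=4,m=4: c = 47+8 = 55
i=4,m=5: c = 55+9 = 64
i=5,m=0: c = 64+5 = 69
i=5,m=1: c = 69+6 = 75
i=5,m=2: c = 75+7 = 82
i=5,m=3: c = 82+8 = 90
i=5,m=4: c = 90+9 = 99
i=5,m=5: c = 99+10 = 109
i=5,m=6: c = 109+11 = 120
i=6,m=0: c = 120+6 = 126
i=6,m=1: c = 126+7 = 133
i=6,m=2: c = 133+8 = 141
i=6,m=3: c = 141+9 = 150
i=6,m=4: c = 150+10 = 160
i=6,m=5: c = 160+11 = 171
i=6,m=6: c = 171+12 = 183
i=6,m=7: c = 183+13 = 196
i=7,m=0: c = 196+7 = 203
i=7,m=1: c = 203+8 = 211
i=7,m=2: c = 211+9 = 220
i=7,m=3: c = 220+10 = 230
i=7,m=4: c = 230+11 = 241
i=7,m=5: c = 241+12 = 253
i=7,m=6: c = 253+13 = 266
i=7,m=7: c = 266+14 = 280
i=7,m=8: c = 280+15 = 295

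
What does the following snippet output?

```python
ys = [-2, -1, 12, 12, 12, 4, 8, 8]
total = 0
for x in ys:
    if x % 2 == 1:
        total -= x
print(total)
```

x=-2: not odd
x=-1: odd, total = 0-(-1) = 1
x=12: not odd
x=12: not odd
x=12: not odd
x=4: not odd
x=8: not odd
x=8: not odd

1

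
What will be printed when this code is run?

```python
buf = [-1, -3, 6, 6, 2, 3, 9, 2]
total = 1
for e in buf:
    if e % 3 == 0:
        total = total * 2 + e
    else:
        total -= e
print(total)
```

e=-1: not %3==0, total = 1-(-1) = 2
e=-3: %3==0, total = 2*2+(-3) = 1
e=6: %3==0, total = 1*2+6 = 8
e=6: %3==0, total = 8*2+6 = 22
e=2: not %3==0, total = 22-2 = 20
e=3: %3==0, total = 20*2+3 = 43
e=9: %3==0, total = 43*2+9 = 95
e=2: not %3==0, total = 95-2 = 93

93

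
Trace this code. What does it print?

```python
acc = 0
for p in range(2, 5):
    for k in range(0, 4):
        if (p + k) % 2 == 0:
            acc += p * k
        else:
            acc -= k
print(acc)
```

p=2,k=0: even sum, acc = 0+0 = 0
p=2,k=1: odd sum, acc = 0-1 = -1
p=2,k=2: even sum, acc = (-1)+4 = 3
p=2,k=3: odd sum, acc = 3-3 = 0
p=3,k=0: odd sum, acc = 0-0 = 0
p=3,k=1: even sum, acc = 0+3 = 3
p=3,k=2: odd sum, acc = 3-2 = 1
p=3,k=3: even sum, acc = 1+9 = 10
p=4,k=0: even sum, acc = 10+0 = 10
p=4,k=1: odd sum, acc = 10-1 = 9
p=4,k=2: even sum, acc = 9+8 = 17
p=4,k=3: odd sum, acc = 17-3 = 14

14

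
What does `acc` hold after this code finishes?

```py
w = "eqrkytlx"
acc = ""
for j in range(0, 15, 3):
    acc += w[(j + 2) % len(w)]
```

j=0: add w[2]='r' → 'r'
j=3: add w[5]='t' → 'rt'
j=6: add w[0]='e' → 'rte'
j=9: add w[3]='k' → 'rtek'
j=12: add w[6]='l' → 'rtekl'

'rtekl'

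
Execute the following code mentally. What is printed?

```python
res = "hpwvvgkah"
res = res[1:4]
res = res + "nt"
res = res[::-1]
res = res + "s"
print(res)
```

tnvwps

slice [1:4] → 'pwv'
+ 'nt' → 'pwvnt'
reverse → 'tnvwp'
+ 's' → 'tnvwps'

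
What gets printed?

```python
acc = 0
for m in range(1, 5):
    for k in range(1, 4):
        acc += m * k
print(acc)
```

60

m=1,k=1: acc = 0+1 = 1
m=1,k=2: acc = 1+2 = 3
m=1,k=3: acc = 3+3 = 6
m=2,k=1: acc = 6+2 = 8
m=2,k=2: acc = 8+4 = 12
m=2,k=3: acc = 12+6 = 18
m=3,k=1: acc = 18+3 = 21
m=3,k=2: acc = 21+6 = 27
m=3,k=3: acc = 27+9 = 36
m=4,k=1: acc = 36+4 = 40
m=4,k=2: acc = 40+8 = 48
m=4,k=3: acc = 48+12 = 60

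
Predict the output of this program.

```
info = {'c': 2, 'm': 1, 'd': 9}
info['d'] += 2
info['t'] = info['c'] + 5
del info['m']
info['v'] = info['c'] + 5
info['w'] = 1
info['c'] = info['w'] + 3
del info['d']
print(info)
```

{'c': 4, 't': 7, 'v': 7, 'w': 1}

info['d'] = 9+2 = 11 → {'c': 2, 'm': 1, 'd': 11}
info['t'] = info['c']+5 = 7 → {'c': 2, 'm': 1, 'd': 11, 't': 7}
del 'm' → {'c': 2, 'd': 11, 't': 7}
info['v'] = info['c']+5 = 7 → {'c': 2, 'd': 11, 't': 7, 'v': 7}
info['w'] = 1 → {'c': 2, 'd': 11, 't': 7, 'v': 7, 'w': 1}
info['c'] = info['w']+3 = 4 → {'c': 4, 'd': 11, 't': 7, 'v': 7, 'w': 1}
del 'd' → {'c': 4, 't': 7, 'v': 7, 'w': 1}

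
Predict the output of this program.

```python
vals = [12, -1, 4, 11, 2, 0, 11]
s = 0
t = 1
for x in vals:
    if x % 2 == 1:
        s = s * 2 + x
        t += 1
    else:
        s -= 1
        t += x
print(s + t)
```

35

x=12: not odd, s = 0-1 = -1; t=13
x=-1: odd, s = (-1)*2+(-1) = -3; t=14
x=4: not odd, s = (-3)-1 = -4; t=18
x=11: odd, s = (-4)*2+11 = 3; t=19
x=2: not odd, s = 3-1 = 2; t=21
x=0: not odd, s = 2-1 = 1; t=21
x=11: odd, s = 1*2+11 = 13; t=22
s+t = 13+22 = 35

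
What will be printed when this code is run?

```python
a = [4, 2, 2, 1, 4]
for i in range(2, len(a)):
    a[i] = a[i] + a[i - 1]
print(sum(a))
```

24

i=2: a[2] = 2+2 = 4 → [4, 2, 4, 1, 4]
i=3: a[3] = 1+4 = 5 → [4, 2, 4, 5, 4]
i=4: a[4] = 4+5 = 9 → [4, 2, 4, 5, 9]
sum = 24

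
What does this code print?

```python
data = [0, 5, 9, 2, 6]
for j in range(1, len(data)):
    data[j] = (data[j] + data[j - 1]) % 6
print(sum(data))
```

j=1: data[1] = (5+0)%6 = 5 → [0, 5, 9, 2, 6]
j=2: data[2] = (9+5)%6 = 2 → [0, 5, 2, 2, 6]
j=3: data[3] = (2+2)%6 = 4 → [0, 5, 2, 4, 6]
j=4: data[4] = (6+4)%6 = 4 → [0, 5, 2, 4, 4]
sum = 15

15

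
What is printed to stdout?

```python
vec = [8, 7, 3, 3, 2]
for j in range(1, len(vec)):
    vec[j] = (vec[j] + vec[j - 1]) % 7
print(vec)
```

[8, 1, 4, 0, 2]

j=1: vec[1] = (7+8)%7 = 1 → [8, 1, 3, 3, 2]
j=2: vec[2] = (3+1)%7 = 4 → [8, 1, 4, 3, 2]
j=3: vec[3] = (3+4)%7 = 0 → [8, 1, 4, 0, 2]
j=4: vec[4] = (2+0)%7 = 2 → [8, 1, 4, 0, 2]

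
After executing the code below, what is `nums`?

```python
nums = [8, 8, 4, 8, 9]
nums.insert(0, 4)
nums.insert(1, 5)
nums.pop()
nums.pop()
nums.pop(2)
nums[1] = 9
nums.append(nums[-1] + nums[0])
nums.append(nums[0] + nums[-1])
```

[4, 9, 8, 4, 8, 12]

insert 4 at 0 → [4, 8, 8, 4, 8, 9]
insert 5 at 1 → [4, 5, 8, 8, 4, 8, 9]
pop() removes 9 → [4, 5, 8, 8, 4, 8]
pop() removes 8 → [4, 5, 8, 8, 4]
pop(2) removes 8 → [4, 5, 8, 4]
nums[1] = 9 → [4, 9, 8, 4]
append nums[-1]+nums[0] = 4+4 = 8 → [4, 9, 8, 4, 8]
append nums[0]+nums[-1] = 4+8 = 12 → [4, 9, 8, 4, 8, 12]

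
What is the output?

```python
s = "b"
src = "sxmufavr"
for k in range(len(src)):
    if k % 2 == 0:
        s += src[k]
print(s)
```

bsmfv

k=0: add 's' → 'bs'
k=1: skip
k=2: add 'm' → 'bsm'
k=3: skip
k=4: add 'f' → 'bsmf'
k=5: skip
k=6: add 'v' → 'bsmfv'
k=7: skip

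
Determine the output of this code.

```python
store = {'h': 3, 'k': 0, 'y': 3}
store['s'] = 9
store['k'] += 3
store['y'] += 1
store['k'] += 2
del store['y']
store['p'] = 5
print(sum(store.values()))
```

22

store['s'] = 9 → {'h': 3, 'k': 0, 'y': 3, 's': 9}
store['k'] = 0+3 = 3 → {'h': 3, 'k': 3, 'y': 3, 's': 9}
store['y'] = 3+1 = 4 → {'h': 3, 'k': 3, 'y': 4, 's': 9}
store['k'] = 3+2 = 5 → {'h': 3, 'k': 5, 'y': 4, 's': 9}
del 'y' → {'h': 3, 'k': 5, 's': 9}
store['p'] = 5 → {'h': 3, 'k': 5, 's': 9, 'p': 5}
sum of values = 22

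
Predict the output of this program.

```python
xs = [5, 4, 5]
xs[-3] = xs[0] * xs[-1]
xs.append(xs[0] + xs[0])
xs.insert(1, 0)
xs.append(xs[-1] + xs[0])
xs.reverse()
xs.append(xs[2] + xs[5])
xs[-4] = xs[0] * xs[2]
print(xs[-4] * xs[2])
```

1875

xs[-3] = xs[0]*xs[-1] = 5*5 = 25 → [25, 4, 5]
append xs[0]+xs[0] = 25+25 = 50 → [25, 4, 5, 50]
insert 0 at 1 → [25, 0, 4, 5, 50]
append xs[-1]+xs[0] = 50+25 = 75 → [25, 0, 4, 5, 50, 75]
reverse → [75, 50, 5, 4, 0, 25]
append xs[2]+xs[5] = 5+25 = 30 → [75, 50, 5, 4, 0, 25, 30]
xs[-4] = xs[0]*xs[2] = 75*5 = 375 → [75, 50, 5, 375, 0, 25, 30]
xs[-4]*xs[2] = 375*5 = 1875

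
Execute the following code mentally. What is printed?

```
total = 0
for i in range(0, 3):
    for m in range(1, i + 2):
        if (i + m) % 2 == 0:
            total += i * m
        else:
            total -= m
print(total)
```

-2

i=0,m=1: odd sum, total = 0-1 = -1
i=1,m=1: even sum, total = (-1)+1 = 0
i=1,m=2: odd sum, total = 0-2 = -2
i=2,m=1: odd sum, total = (-2)-1 = -3
i=2,m=2: even sum, total = (-3)+4 = 1
i=2,m=3: odd sum, total = 1-3 = -2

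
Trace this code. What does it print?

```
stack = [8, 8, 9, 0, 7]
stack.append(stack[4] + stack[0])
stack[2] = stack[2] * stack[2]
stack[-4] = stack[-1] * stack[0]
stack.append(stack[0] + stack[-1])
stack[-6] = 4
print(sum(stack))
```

append stack[4]+stack[0] = 7+8 = 15 → [8, 8, 9, 0, 7, 15]
stack[2] = stack[2]*stack[2] = 9*9 = 81 → [8, 8, 81, 0, 7, 15]
stack[-4] = stack[-1]*stack[0] = 15*8 = 120 → [8, 8, 120, 0, 7, 15]
append stack[0]+stack[-1] = 8+15 = 23 → [8, 8, 120, 0, 7, 15, 23]
stack[-6] = 4 → [8, 4, 120, 0, 7, 15, 23]
sum = 177

177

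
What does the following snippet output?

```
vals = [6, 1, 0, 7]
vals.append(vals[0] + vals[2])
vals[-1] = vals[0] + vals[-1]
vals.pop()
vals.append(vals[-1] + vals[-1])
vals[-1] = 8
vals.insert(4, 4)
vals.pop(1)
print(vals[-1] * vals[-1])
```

64

append vals[0]+vals[2] = 6+0 = 6 → [6, 1, 0, 7, 6]
vals[-1] = vals[0]+vals[-1] = 6+6 = 12 → [6, 1, 0, 7, 12]
pop() removes 12 → [6, 1, 0, 7]
append vals[-1]+vals[-1] = 7+7 = 14 → [6, 1, 0, 7, 14]
vals[-1] = 8 → [6, 1, 0, 7, 8]
insert 4 at 4 → [6, 1, 0, 7, 4, 8]
pop(1) removes 1 → [6, 0, 7, 4, 8]
vals[-1]*vals[-1] = 8*8 = 64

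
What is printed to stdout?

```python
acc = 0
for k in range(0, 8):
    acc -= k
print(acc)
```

k=0: acc = 0-0 = 0
k=1: acc = 0-1 = -1
k=2: acc = (-1)-2 = -3
k=3: acc = (-3)-3 = -6
k=4: acc = (-6)-4 = -10
k=5: acc = (-10)-5 = -15
k=6: acc = (-15)-6 = -21
k=7: acc = (-21)-7 = -28

-28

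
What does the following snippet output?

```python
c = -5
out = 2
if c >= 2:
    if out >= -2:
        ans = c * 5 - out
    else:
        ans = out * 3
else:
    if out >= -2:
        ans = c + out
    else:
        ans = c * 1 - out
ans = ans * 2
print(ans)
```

-6

c=-5, out=2
c >= 2 is False; out >= -2 is True
→ ans = c + out = -3
ans = (-3)*2 = -6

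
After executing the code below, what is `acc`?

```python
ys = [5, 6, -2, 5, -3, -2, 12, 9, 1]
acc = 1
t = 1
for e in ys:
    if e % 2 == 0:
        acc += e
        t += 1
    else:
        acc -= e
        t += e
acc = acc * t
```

e=5: not even, acc = 1-5 = -4; t=6
e=6: even, acc = (-4)+6 = 2; t=7
e=-2: even, acc = 2+(-2) = 0; t=8
e=5: not even, acc = 0-5 = -5; t=13
e=-3: not even, acc = (-5)-(-3) = -2; t=10
e=-2: even, acc = (-2)+(-2) = -4; t=11
e=12: even, acc = (-4)+12 = 8; t=12
e=9: not even, acc = 8-9 = -1; t=21
e=1: not even, acc = (-1)-1 = -2; t=22
acc*t = (-2)*22 = -44

-44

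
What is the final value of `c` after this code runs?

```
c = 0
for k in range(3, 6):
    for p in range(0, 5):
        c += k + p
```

90

k=3,p=0: c = 0+3 = 3
k=3,p=1: c = 3+4 = 7
k=3,p=2: c = 7+5 = 12
k=3,p=3: c = 12+6 = 18
k=3,p=4: c = 18+7 = 25
k=4,p=0: c = 25+4 = 29
k=4,p=1: c = 29+5 = 34
k=4,p=2: c = 34+6 = 40
k=4,p=3: c = 40+7 = 47
k=4,p=4: c = 47+8 = 55
k=5,p=0: c = 55+5 = 60
k=5,p=1: c = 60+6 = 66
k=5,p=2: c = 66+7 = 73
k=5,p=3: c = 73+8 = 81
k=5,p=4: c = 81+9 = 90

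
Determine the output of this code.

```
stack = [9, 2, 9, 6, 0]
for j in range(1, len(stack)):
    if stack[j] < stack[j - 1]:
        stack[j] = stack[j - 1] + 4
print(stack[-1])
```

j=1: 2<9, stack[1] = 9+4 = 13 → [9, 13, 9, 6, 0]
j=2: 9<13, stack[2] = 13+4 = 17 → [9, 13, 17, 6, 0]
j=3: 6<17, stack[3] = 17+4 = 21 → [9, 13, 17, 21, 0]
j=4: 0<21, stack[4] = 21+4 = 25 → [9, 13, 17, 21, 25]

25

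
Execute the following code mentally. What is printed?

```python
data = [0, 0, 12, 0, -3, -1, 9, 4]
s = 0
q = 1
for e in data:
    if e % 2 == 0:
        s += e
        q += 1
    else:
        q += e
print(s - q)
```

5

e=0: even, s = 0+0 = 0; q=2
e=0: even, s = 0+0 = 0; q=3
e=12: even, s = 0+12 = 12; q=4
e=0: even, s = 12+0 = 12; q=5
e=-3: not even; q=2
e=-1: not even; q=1
e=9: not even; q=10
e=4: even, s = 12+4 = 16; q=11
s-q = 16-11 = 5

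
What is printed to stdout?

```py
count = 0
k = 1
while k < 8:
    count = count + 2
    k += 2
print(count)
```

k=1: count = 0+2 = 2
k=3: count = 2+2 = 4
k=5: count = 4+2 = 6
k=7: count = 6+2 = 8

8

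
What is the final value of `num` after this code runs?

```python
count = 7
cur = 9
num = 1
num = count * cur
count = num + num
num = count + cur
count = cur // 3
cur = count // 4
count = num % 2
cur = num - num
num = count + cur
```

1

num = 7*9 = 63
count = 63+63 = 126
num = 126+9 = 135
count = 9//3 = 3
cur = 3//4 = 0
count = 135%2 = 1
cur = 135-135 = 0
num = 1+0 = 1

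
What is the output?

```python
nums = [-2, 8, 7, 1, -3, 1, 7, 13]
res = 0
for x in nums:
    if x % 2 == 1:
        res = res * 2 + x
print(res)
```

247

x=-2: not odd
x=8: not odd
x=7: odd, res = 0*2+7 = 7
x=1: odd, res = 7*2+1 = 15
x=-3: odd, res = 15*2+(-3) = 27
x=1: odd, res = 27*2+1 = 55
x=7: odd, res = 55*2+7 = 117
x=13: odd, res = 117*2+13 = 247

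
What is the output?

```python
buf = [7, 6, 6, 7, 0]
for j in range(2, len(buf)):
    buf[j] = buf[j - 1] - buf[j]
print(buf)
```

j=2: buf[2] = 6-6 = 0 → [7, 6, 0, 7, 0]
j=3: buf[3] = 0-7 = -7 → [7, 6, 0, -7, 0]
j=4: buf[4] = (-7)-0 = -7 → [7, 6, 0, -7, -7]

[7, 6, 0, -7, -7]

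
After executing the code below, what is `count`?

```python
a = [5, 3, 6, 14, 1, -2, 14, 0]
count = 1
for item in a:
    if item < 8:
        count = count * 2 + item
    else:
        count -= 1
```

item=5: <8, count = 1*2+5 = 7
item=3: <8, count = 7*2+3 = 17
item=6: <8, count = 17*2+6 = 40
item=14: not <8, count = 40-1 = 39
item=1: <8, count = 39*2+1 = 79
item=-2: <8, count = 79*2+(-2) = 156
item=14: not <8, count = 156-1 = 155
item=0: <8, count = 155*2+0 = 310

310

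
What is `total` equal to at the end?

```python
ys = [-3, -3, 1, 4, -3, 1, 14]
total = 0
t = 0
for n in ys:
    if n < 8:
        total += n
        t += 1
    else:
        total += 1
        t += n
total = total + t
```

18

n=-3: <8, total = 0+(-3) = -3; t=1
n=-3: <8, total = (-3)+(-3) = -6; t=2
n=1: <8, total = (-6)+1 = -5; t=3
n=4: <8, total = (-5)+4 = -1; t=4
n=-3: <8, total = (-1)+(-3) = -4; t=5
n=1: <8, total = (-4)+1 = -3; t=6
n=14: not <8, total = (-3)+1 = -2; t=20
total+t = (-2)+20 = 18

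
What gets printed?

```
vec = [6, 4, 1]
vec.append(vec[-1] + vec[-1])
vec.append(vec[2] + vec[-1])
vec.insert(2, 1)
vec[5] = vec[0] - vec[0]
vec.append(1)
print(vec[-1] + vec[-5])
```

2

append vec[-1]+vec[-1] = 1+1 = 2 → [6, 4, 1, 2]
append vec[2]+vec[-1] = 1+2 = 3 → [6, 4, 1, 2, 3]
insert 1 at 2 → [6, 4, 1, 1, 2, 3]
vec[5] = vec[0]-vec[0] = 6-6 = 0 → [6, 4, 1, 1, 2, 0]
append 1 → [6, 4, 1, 1, 2, 0, 1]
vec[-1]+vec[-5] = 1+1 = 2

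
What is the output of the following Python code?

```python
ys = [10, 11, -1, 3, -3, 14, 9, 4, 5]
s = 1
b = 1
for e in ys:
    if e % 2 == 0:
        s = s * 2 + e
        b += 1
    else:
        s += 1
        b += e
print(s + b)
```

127

e=10: even, s = 1*2+10 = 12; b=2
e=11: not even, s = 12+1 = 13; b=13
e=-1: not even, s = 13+1 = 14; b=12
e=3: not even, s = 14+1 = 15; b=15
e=-3: not even, s = 15+1 = 16; b=12
e=14: even, s = 16*2+14 = 46; b=13
e=9: not even, s = 46+1 = 47; b=22
e=4: even, s = 47*2+4 = 98; b=23
e=5: not even, s = 98+1 = 99; b=28
s+b = 99+28 = 127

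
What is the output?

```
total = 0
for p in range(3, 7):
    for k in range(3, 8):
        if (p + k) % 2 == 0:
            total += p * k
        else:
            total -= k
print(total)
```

170

p=3,k=3: even sum, total = 0+9 = 9
p=3,k=4: odd sum, total = 9-4 = 5
p=3,k=5: even sum, total = 5+15 = 20
p=3,k=6: odd sum, total = 20-6 = 14
p=3,k=7: even sum, total = 14+21 = 35
p=4,k=3: odd sum, total = 35-3 = 32
p=4,k=4: even sum, total = 32+16 = 48
p=4,k=5: odd sum, total = 48-5 = 43
p=4,k=6: even sum, total = 43+24 = 67
p=4,k=7: odd sum, total = 67-7 = 60
p=5,k=3: even sum, total = 60+15 = 75
p=5,k=4: odd sum, total = 75-4 = 71
p=5,k=5: even sum, total = 71+25 = 96
p=5,k=6: odd sum, total = 96-6 = 90
p=5,k=7: even sum, total = 90+35 = 125
p=6,k=3: odd sum, total = 125-3 = 122
p=6,k=4: even sum, total = 122+24 = 146
p=6,k=5: odd sum, total = 146-5 = 141
p=6,k=6: even sum, total = 141+36 = 177
p=6,k=7: odd sum, total = 177-7 = 170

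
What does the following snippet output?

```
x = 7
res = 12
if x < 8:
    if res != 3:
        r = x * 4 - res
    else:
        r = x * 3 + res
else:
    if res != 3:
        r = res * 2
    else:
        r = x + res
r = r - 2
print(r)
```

x=7, res=12
x < 8 is True; res != 3 is True
→ r = x * 4 - res = 16
r = 16-2 = 14

14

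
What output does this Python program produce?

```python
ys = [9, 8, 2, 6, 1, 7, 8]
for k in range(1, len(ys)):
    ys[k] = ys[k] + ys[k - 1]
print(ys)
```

k=1: ys[1] = 8+9 = 17 → [9, 17, 2, 6, 1, 7, 8]
k=2: ys[2] = 2+17 = 19 → [9, 17, 19, 6, 1, 7, 8]
k=3: ys[3] = 6+19 = 25 → [9, 17, 19, 25, 1, 7, 8]
k=4: ys[4] = 1+25 = 26 → [9, 17, 19, 25, 26, 7, 8]
k=5: ys[5] = 7+26 = 33 → [9, 17, 19, 25, 26, 33, 8]
k=6: ys[6] = 8+33 = 41 → [9, 17, 19, 25, 26, 33, 41]

[9, 17, 19, 25, 26, 33, 41]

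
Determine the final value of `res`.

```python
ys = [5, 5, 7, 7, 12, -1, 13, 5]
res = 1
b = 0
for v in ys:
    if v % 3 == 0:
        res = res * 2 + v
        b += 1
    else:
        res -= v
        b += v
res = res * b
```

v=5: not %3==0, res = 1-5 = -4; b=5
v=5: not %3==0, res = (-4)-5 = -9; b=10
v=7: not %3==0, res = (-9)-7 = -16; b=17
v=7: not %3==0, res = (-16)-7 = -23; b=24
v=12: %3==0, res = (-23)*2+12 = -34; b=25
v=-1: not %3==0, res = (-34)-(-1) = -33; b=24
v=13: not %3==0, res = (-33)-13 = -46; b=37
v=5: not %3==0, res = (-46)-5 = -51; b=42
res*b = (-51)*42 = -2142

-2142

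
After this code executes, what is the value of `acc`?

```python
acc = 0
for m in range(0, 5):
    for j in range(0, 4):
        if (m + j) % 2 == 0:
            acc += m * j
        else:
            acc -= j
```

m=0,j=0: even sum, acc = 0+0 = 0
m=0,j=1: odd sum, acc = 0-1 = -1
m=0,j=2: even sum, acc = (-1)+0 = -1
m=0,j=3: odd sum, acc = (-1)-3 = -4
m=1,j=0: odd sum, acc = (-4)-0 = -4
m=1,j=1: even sum, acc = (-4)+1 = -3
m=1,j=2: odd sum, acc = (-3)-2 = -5
m=1,j=3: even sum, acc = (-5)+3 = -2
m=2,j=0: even sum, acc = (-2)+0 = -2
m=2,j=1: odd sum, acc = (-2)-1 = -3
m=2,j=2: even sum, acc = (-3)+4 = 1
m=2,j=3: odd sum, acc = 1-3 = -2
m=3,j=0: odd sum, acc = (-2)-0 = -2
m=3,j=1: even sum, acc = (-2)+3 = 1
m=3,j=2: odd sum, acc = 1-2 = -1
m=3,j=3: even sum, acc = (-1)+9 = 8
m=4,j=0: even sum, acc = 8+0 = 8
m=4,j=1: odd sum, acc = 8-1 = 7
m=4,j=2: even sum, acc = 7+8 = 15
m=4,j=3: odd sum, acc = 15-3 = 12

12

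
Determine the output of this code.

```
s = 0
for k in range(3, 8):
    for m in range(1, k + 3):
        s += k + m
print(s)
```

330

k=3,m=1: s = 0+4 = 4
k=3,m=2: s = 4+5 = 9
k=3,m=3: s = 9+6 = 15
k=3,m=4: s = 15+7 = 22
k=3,m=5: s = 22+8 = 30
k=4,m=1: s = 30+5 = 35
k=4,m=2: s = 35+6 = 41
k=4,m=3: s = 41+7 = 48
k=4,m=4: s = 48+8 = 56
k=4,m=5: s = 56+9 = 65
k=4,m=6: s = 65+10 = 75
k=5,m=1: s = 75+6 = 81
k=5,m=2: s = 81+7 = 88
k=5,m=3: s = 88+8 = 96
k=5,m=4: s = 96+9 = 105
k=5,m=5: s = 105+10 = 115
k=5,m=6: s = 115+11 = 126
k=5,m=7: s = 126+12 = 138
k=6,m=1: s = 138+7 = 145
k=6,m=2: s = 145+8 = 153
k=6,m=3: s = 153+9 = 162
k=6,m=4: s = 162+10 = 172
k=6,m=5: s = 172+11 = 183
k=6,m=6: s = 183+12 = 195
k=6,m=7: s = 195+13 = 208
k=6,m=8: s = 208+14 = 222
k=7,m=1: s = 222+8 = 230
k=7,m=2: s = 230+9 = 239
k=7,m=3: s = 239+10 = 249
k=7,m=4: s = 249+11 = 260
k=7,m=5: s = 260+12 = 272
k=7,m=6: s = 272+13 = 285
k=7,m=7: s = 285+14 = 299
k=7,m=8: s = 299+15 = 314
k=7,m=9: s = 314+16 = 330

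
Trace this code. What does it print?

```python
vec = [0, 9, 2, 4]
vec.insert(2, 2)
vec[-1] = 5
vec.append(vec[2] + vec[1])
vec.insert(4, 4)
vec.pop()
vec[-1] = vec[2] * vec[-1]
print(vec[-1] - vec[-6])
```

10

insert 2 at 2 → [0, 9, 2, 2, 4]
vec[-1] = 5 → [0, 9, 2, 2, 5]
append vec[2]+vec[1] = 2+9 = 11 → [0, 9, 2, 2, 5, 11]
insert 4 at 4 → [0, 9, 2, 2, 4, 5, 11]
pop() removes 11 → [0, 9, 2, 2, 4, 5]
vec[-1] = vec[2]*vec[-1] = 2*5 = 10 → [0, 9, 2, 2, 4, 10]
vec[-1]-vec[-6] = 10-0 = 10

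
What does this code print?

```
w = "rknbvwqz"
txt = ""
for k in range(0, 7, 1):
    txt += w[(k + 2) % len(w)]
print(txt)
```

k=0: add w[2]='n' → 'n'
k=1: add w[3]='b' → 'nb'
k=2: add w[4]='v' → 'nbv'
k=3: add w[5]='w' → 'nbvw'
k=4: add w[6]='q' → 'nbvwq'
k=5: add w[7]='z' → 'nbvwqz'
k=6: add w[0]='r' → 'nbvwqzr'

nbvwqzr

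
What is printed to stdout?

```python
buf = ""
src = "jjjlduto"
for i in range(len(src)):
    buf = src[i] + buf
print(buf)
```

otudljjj

i=0: prepend 'j' → 'j'
i=1: prepend 'j' → 'jj'
i=2: prepend 'j' → 'jjj'
i=3: prepend 'l' → 'ljjj'
i=4: prepend 'd' → 'dljjj'
i=5: prepend 'u' → 'udljjj'
i=6: prepend 't' → 'tudljjj'
i=7: prepend 'o' → 'otudljjj'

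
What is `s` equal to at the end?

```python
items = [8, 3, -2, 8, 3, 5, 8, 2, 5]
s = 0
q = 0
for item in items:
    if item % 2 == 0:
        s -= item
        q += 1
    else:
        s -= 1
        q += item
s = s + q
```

-7

item=8: even, s = 0-8 = -8; q=1
item=3: not even, s = (-8)-1 = -9; q=4
item=-2: even, s = (-9)-(-2) = -7; q=5
item=8: even, s = (-7)-8 = -15; q=6
item=3: not even, s = (-15)-1 = -16; q=9
item=5: not even, s = (-16)-1 = -17; q=14
item=8: even, s = (-17)-8 = -25; q=15
item=2: even, s = (-25)-2 = -27; q=16
item=5: not even, s = (-27)-1 = -28; q=21
s+q = (-28)+21 = -7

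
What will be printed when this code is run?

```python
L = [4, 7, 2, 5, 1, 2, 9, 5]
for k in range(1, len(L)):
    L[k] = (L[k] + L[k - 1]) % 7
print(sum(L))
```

k=1: L[1] = (7+4)%7 = 4 → [4, 4, 2, 5, 1, 2, 9, 5]
k=2: L[2] = (2+4)%7 = 6 → [4, 4, 6, 5, 1, 2, 9, 5]
k=3: L[3] = (5+6)%7 = 4 → [4, 4, 6, 4, 1, 2, 9, 5]
k=4: L[4] = (1+4)%7 = 5 → [4, 4, 6, 4, 5, 2, 9, 5]
k=5: L[5] = (2+5)%7 = 0 → [4, 4, 6, 4, 5, 0, 9, 5]
k=6: L[6] = (9+0)%7 = 2 → [4, 4, 6, 4, 5, 0, 2, 5]
k=7: L[7] = (5+2)%7 = 0 → [4, 4, 6, 4, 5, 0, 2, 0]
sum = 25

25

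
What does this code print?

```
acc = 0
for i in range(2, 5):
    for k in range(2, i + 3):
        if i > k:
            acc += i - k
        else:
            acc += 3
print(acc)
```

31

i=2,k=2: not 2>2, acc = 0+3 = 3
i=2,k=3: not 2>3, acc = 3+3 = 6
i=2,k=4: not 2>4, acc = 6+3 = 9
i=3,k=2: 3>2, acc = 9+1 = 10
i=3,k=3: not 3>3, acc = 10+3 = 13
i=3,k=4: not 3>4, acc = 13+3 = 16
i=3,k=5: not 3>5, acc = 16+3 = 19
i=4,k=2: 4>2, acc = 19+2 = 21
i=4,k=3: 4>3, acc = 21+1 = 22
i=4,k=4: not 4>4, acc = 22+3 = 25
i=4,k=5: not 4>5, acc = 25+3 = 28
i=4,k=6: not 4>6, acc = 28+3 = 31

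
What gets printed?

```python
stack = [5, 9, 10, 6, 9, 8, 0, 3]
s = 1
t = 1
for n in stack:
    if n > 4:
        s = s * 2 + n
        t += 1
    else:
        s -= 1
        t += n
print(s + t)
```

506

n=5: >4, s = 1*2+5 = 7; t=2
n=9: >4, s = 7*2+9 = 23; t=3
n=10: >4, s = 23*2+10 = 56; t=4
n=6: >4, s = 56*2+6 = 118; t=5
n=9: >4, s = 118*2+9 = 245; t=6
n=8: >4, s = 245*2+8 = 498; t=7
n=0: not >4, s = 498-1 = 497; t=7
n=3: not >4, s = 497-1 = 496; t=10
s+t = 496+10 = 506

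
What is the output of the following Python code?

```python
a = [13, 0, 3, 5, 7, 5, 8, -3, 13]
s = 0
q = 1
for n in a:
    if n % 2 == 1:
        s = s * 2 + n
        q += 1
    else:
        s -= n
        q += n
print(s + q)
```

1075

n=13: odd, s = 0*2+13 = 13; q=2
n=0: not odd, s = 13-0 = 13; q=2
n=3: odd, s = 13*2+3 = 29; q=3
n=5: odd, s = 29*2+5 = 63; q=4
n=7: odd, s = 63*2+7 = 133; q=5
n=5: odd, s = 133*2+5 = 271; q=6
n=8: not odd, s = 271-8 = 263; q=14
n=-3: odd, s = 263*2+(-3) = 523; q=15
n=13: odd, s = 523*2+13 = 1059; q=16
s+q = 1059+16 = 1075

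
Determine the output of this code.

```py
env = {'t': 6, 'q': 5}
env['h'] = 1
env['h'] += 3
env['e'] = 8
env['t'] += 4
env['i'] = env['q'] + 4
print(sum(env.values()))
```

env['h'] = 1 → {'t': 6, 'q': 5, 'h': 1}
env['h'] = 1+3 = 4 → {'t': 6, 'q': 5, 'h': 4}
env['e'] = 8 → {'t': 6, 'q': 5, 'h': 4, 'e': 8}
env['t'] = 6+4 = 10 → {'t': 10, 'q': 5, 'h': 4, 'e': 8}
env['i'] = env['q']+4 = 9 → {'t': 10, 'q': 5, 'h': 4, 'e': 8, 'i': 9}
sum of values = 36

36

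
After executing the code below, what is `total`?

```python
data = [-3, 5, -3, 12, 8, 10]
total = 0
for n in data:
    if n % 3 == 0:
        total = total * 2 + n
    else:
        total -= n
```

-44

n=-3: %3==0, total = 0*2+(-3) = -3
n=5: not %3==0, total = (-3)-5 = -8
n=-3: %3==0, total = (-8)*2+(-3) = -19
n=12: %3==0, total = (-19)*2+12 = -26
n=8: not %3==0, total = (-26)-8 = -34
n=10: not %3==0, total = (-34)-10 = -44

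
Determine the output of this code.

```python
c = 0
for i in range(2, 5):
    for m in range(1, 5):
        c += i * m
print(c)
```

90

i=2,m=1: c = 0+2 = 2
i=2,m=2: c = 2+4 = 6
i=2,m=3: c = 6+6 = 12
i=2,m=4: c = 12+8 = 20
i=3,m=1: c = 20+3 = 23
i=3,m=2: c = 23+6 = 29
i=3,m=3: c = 29+9 = 38
i=3,m=4: c = 38+12 = 50
i=4,m=1: c = 50+4 = 54
i=4,m=2: c = 54+8 = 62
i=4,m=3: c = 62+12 = 74
i=4,m=4: c = 74+16 = 90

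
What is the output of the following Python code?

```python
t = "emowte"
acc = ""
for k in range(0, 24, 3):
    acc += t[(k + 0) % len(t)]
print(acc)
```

ewewewew

k=0: add t[0]='e' → 'e'
k=3: add t[3]='w' → 'ew'
k=6: add t[0]='e' → 'ewe'
k=9: add t[3]='w' → 'ewew'
k=12: add t[0]='e' → 'ewewe'
k=15: add t[3]='w' → 'ewewew'
k=18: add t[0]='e' → 'ewewewe'
k=21: add t[3]='w' → 'ewewewew'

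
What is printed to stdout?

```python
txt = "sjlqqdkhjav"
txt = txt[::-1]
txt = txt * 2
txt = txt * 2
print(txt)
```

reverse → 'vajhkdqqljs'
repeat ×2 → 'vajhkdqqljsvajhkdqqljs'
repeat ×2 → 'vajhkdqqljsvajhkdqqljsvajhkdqqljsvajhkdqqljs'

vajhkdqqljsvajhkdqqljsvajhkdqqljsvajhkdqqljs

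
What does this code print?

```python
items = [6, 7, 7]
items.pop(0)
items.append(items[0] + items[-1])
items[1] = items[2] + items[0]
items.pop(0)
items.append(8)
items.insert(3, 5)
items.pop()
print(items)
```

pop(0) removes 6 → [7, 7]
append items[0]+items[-1] = 7+7 = 14 → [7, 7, 14]
items[1] = items[2]+items[0] = 14+7 = 21 → [7, 21, 14]
pop(0) removes 7 → [21, 14]
append 8 → [21, 14, 8]
insert 5 at 3 → [21, 14, 8, 5]
pop() removes 5 → [21, 14, 8]

[21, 14, 8]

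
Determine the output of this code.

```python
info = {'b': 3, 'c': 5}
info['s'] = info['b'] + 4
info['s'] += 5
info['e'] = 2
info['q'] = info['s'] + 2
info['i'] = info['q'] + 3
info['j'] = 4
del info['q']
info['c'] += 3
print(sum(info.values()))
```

46

info['s'] = info['b']+4 = 7 → {'b': 3, 'c': 5, 's': 7}
info['s'] = 7+5 = 12 → {'b': 3, 'c': 5, 's': 12}
info['e'] = 2 → {'b': 3, 'c': 5, 's': 12, 'e': 2}
info['q'] = info['s']+2 = 14 → {'b': 3, 'c': 5, 's': 12, 'e': 2, 'q': 14}
info['i'] = info['q']+3 = 17 → {'b': 3, 'c': 5, 's': 12, 'e': 2, 'q': 14, 'i': 17}
info['j'] = 4 → {'b': 3, 'c': 5, 's': 12, 'e': 2, 'q': 14, 'i': 17, 'j': 4}
del 'q' → {'b': 3, 'c': 5, 's': 12, 'e': 2, 'i': 17, 'j': 4}
info['c'] = 5+3 = 8 → {'b': 3, 'c': 8, 's': 12, 'e': 2, 'i': 17, 'j': 4}
sum of values = 46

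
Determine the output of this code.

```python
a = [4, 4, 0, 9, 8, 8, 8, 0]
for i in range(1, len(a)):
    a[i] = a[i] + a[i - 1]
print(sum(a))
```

i=1: a[1] = 4+4 = 8 → [4, 8, 0, 9, 8, 8, 8, 0]
i=2: a[2] = 0+8 = 8 → [4, 8, 8, 9, 8, 8, 8, 0]
i=3: a[3] = 9+8 = 17 → [4, 8, 8, 17, 8, 8, 8, 0]
i=4: a[4] = 8+17 = 25 → [4, 8, 8, 17, 25, 8, 8, 0]
i=5: a[5] = 8+25 = 33 → [4, 8, 8, 17, 25, 33, 8, 0]
i=6: a[6] = 8+33 = 41 → [4, 8, 8, 17, 25, 33, 41, 0]
i=7: a[7] = 0+41 = 41 → [4, 8, 8, 17, 25, 33, 41, 41]
sum = 177

177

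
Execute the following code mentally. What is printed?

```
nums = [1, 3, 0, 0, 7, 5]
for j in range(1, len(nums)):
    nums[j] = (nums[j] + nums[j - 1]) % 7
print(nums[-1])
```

j=1: nums[1] = (3+1)%7 = 4 → [1, 4, 0, 0, 7, 5]
j=2: nums[2] = (0+4)%7 = 4 → [1, 4, 4, 0, 7, 5]
j=3: nums[3] = (0+4)%7 = 4 → [1, 4, 4, 4, 7, 5]
j=4: nums[4] = (7+4)%7 = 4 → [1, 4, 4, 4, 4, 5]
j=5: nums[5] = (5+4)%7 = 2 → [1, 4, 4, 4, 4, 2]

2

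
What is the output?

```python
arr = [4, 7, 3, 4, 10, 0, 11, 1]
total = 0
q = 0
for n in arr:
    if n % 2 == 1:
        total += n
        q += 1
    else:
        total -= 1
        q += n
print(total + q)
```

n=4: not odd, total = 0-1 = -1; q=4
n=7: odd, total = (-1)+7 = 6; q=5
n=3: odd, total = 6+3 = 9; q=6
n=4: not odd, total = 9-1 = 8; q=10
n=10: not odd, total = 8-1 = 7; q=20
n=0: not odd, total = 7-1 = 6; q=20
n=11: odd, total = 6+11 = 17; q=21
n=1: odd, total = 17+1 = 18; q=22
total+q = 18+22 = 40

40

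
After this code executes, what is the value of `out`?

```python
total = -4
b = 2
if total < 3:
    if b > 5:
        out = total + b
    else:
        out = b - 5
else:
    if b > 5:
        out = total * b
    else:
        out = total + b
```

-3

total=-4, b=2
total < 3 is True; b > 5 is False
→ out = b - 5 = -3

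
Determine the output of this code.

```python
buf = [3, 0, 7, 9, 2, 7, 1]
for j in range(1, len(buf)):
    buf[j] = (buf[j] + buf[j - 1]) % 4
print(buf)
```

[3, 3, 2, 3, 1, 0, 1]

j=1: buf[1] = (0+3)%4 = 3 → [3, 3, 7, 9, 2, 7, 1]
j=2: buf[2] = (7+3)%4 = 2 → [3, 3, 2, 9, 2, 7, 1]
j=3: buf[3] = (9+2)%4 = 3 → [3, 3, 2, 3, 2, 7, 1]
j=4: buf[4] = (2+3)%4 = 1 → [3, 3, 2, 3, 1, 7, 1]
j=5: buf[5] = (7+1)%4 = 0 → [3, 3, 2, 3, 1, 0, 1]
j=6: buf[6] = (1+0)%4 = 1 → [3, 3, 2, 3, 1, 0, 1]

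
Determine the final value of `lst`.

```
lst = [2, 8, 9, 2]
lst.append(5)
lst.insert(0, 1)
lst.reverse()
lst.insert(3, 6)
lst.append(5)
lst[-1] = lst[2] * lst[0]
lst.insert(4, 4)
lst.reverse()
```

[45, 1, 2, 8, 4, 6, 9, 2, 5]

append 5 → [2, 8, 9, 2, 5]
insert 1 at 0 → [1, 2, 8, 9, 2, 5]
reverse → [5, 2, 9, 8, 2, 1]
insert 6 at 3 → [5, 2, 9, 6, 8, 2, 1]
append 5 → [5, 2, 9, 6, 8, 2, 1, 5]
lst[-1] = lst[2]*lst[0] = 9*5 = 45 → [5, 2, 9, 6, 8, 2, 1, 45]
insert 4 at 4 → [5, 2, 9, 6, 4, 8, 2, 1, 45]
reverse → [45, 1, 2, 8, 4, 6, 9, 2, 5]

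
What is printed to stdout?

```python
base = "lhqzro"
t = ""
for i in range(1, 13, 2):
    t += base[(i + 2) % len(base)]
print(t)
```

zohzoh

i=1: add base[3]='z' → 'z'
i=3: add base[5]='o' → 'zo'
i=5: add base[1]='h' → 'zoh'
i=7: add base[3]='z' → 'zohz'
i=9: add base[5]='o' → 'zohzo'
i=11: add base[1]='h' → 'zohzoh'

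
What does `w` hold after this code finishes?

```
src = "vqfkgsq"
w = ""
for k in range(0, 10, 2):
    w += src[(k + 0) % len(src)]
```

k=0: add src[0]='v' → 'v'
k=2: add src[2]='f' → 'vf'
k=4: add src[4]='g' → 'vfg'
k=6: add src[6]='q' → 'vfgq'
k=8: add src[1]='q' → 'vfgqq'

'vfgqq'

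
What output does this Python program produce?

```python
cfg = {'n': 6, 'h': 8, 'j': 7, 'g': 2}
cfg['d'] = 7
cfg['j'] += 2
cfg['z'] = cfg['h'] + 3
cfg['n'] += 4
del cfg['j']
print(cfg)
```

cfg['d'] = 7 → {'n': 6, 'h': 8, 'j': 7, 'g': 2, 'd': 7}
cfg['j'] = 7+2 = 9 → {'n': 6, 'h': 8, 'j': 9, 'g': 2, 'd': 7}
cfg['z'] = cfg['h']+3 = 11 → {'n': 6, 'h': 8, 'j': 9, 'g': 2, 'd': 7, 'z': 11}
cfg['n'] = 6+4 = 10 → {'n': 10, 'h': 8, 'j': 9, 'g': 2, 'd': 7, 'z': 11}
del 'j' → {'n': 10, 'h': 8, 'g': 2, 'd': 7, 'z': 11}

{'n': 10, 'h': 8, 'g': 2, 'd': 7, 'z': 11}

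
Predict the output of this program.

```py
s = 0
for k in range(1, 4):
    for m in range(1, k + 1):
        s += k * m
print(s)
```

k=1,m=1: s = 0+1 = 1
k=2,m=1: s = 1+2 = 3
k=2,m=2: s = 3+4 = 7
k=3,m=1: s = 7+3 = 10
k=3,m=2: s = 10+6 = 16
k=3,m=3: s = 16+9 = 25

25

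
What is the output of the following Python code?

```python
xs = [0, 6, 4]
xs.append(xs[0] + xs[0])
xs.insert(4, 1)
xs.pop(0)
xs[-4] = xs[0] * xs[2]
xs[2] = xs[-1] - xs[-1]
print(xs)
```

append xs[0]+xs[0] = 0+0 = 0 → [0, 6, 4, 0]
insert 1 at 4 → [0, 6, 4, 0, 1]
pop(0) removes 0 → [6, 4, 0, 1]
xs[-4] = xs[0]*xs[2] = 6*0 = 0 → [0, 4, 0, 1]
xs[2] = xs[-1]-xs[-1] = 1-1 = 0 → [0, 4, 0, 1]

[0, 4, 0, 1]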